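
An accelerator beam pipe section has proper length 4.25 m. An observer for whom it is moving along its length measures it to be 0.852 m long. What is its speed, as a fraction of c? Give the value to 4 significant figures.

β ≈ 0.9797

γ = L₀/L = 4.25/0.852 = 4.98826
β = √(1 − 1/γ²) = 0.9797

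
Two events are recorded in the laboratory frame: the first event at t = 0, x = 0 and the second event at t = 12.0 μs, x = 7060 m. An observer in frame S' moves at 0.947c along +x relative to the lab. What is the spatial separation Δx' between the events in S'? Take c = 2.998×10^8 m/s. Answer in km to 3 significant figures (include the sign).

Δx' ≈ 11.4 km

γ = 1/√(1 − 0.947²) = 3.1130
Δx' = γ(Δx − vΔt) = 3.1130 × (7060 m − 0.947×(2.998×10^8 m/s)×12.0×10^-6 s)
= 3.1130 × (3653.1 m) = 11.4 km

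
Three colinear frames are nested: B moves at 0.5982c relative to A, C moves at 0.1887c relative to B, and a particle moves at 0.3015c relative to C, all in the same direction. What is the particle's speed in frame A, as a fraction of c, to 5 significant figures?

Compose boost 2: (0.1887 + 0.5982)/(1 + 0.1887×0.5982) = 0.78690/1.112880 = 0.7070841
Compose boost 3: (0.3015 + 0.7070841)/(1 + 0.3015×0.7070841) = 1.008584/1.213186 = 0.83135

u ≈ 0.83135c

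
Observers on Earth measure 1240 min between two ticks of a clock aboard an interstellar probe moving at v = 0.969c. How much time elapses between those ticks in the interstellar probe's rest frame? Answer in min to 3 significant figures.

γ = 1/√(1 − 0.969²) = 4.0476
Proper time: τ₀ = Δt/γ = 1240/4.0476 = 306 min

τ₀ ≈ 306 min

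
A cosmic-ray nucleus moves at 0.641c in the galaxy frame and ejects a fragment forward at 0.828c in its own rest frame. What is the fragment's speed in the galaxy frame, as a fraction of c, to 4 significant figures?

u ≈ 0.9597c

Compose boost 2: (0.828 + 0.641)/(1 + 0.828×0.641) = 1.469/1.53075 = 0.9597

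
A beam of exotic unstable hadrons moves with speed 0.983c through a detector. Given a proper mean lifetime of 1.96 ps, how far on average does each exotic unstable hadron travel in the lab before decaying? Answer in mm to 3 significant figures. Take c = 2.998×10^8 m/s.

γ = 1/√(1 − 0.983²) = 5.4465
Dilated lifetime: Δt = γτ₀ = 5.4465 × 1.96 ps = 10.675 ps
d = vΔt = 0.983c × 10.675 ps = 2.9470×10^8 m/s × 1.0675×10^-11 s = 3.15 mm

d ≈ 3.15 mm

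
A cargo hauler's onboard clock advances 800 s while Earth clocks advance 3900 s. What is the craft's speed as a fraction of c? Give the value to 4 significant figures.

β ≈ 0.9787

γ = Δt/τ₀ = 3900/800 = 4.87500
β = √(1 − 1/γ²) = √(1 − 1/4.87500²) = 0.9787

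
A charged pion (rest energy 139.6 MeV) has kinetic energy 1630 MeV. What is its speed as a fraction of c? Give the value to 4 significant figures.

β ≈ 0.9969

γ = 1 + K/(m₀c²) = 1 + 1630/139.6 = 12.6762
β = √(1 − 1/γ²) = 0.9969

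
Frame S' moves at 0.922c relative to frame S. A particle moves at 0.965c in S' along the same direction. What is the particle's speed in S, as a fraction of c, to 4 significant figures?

u ≈ 0.9986c

Relativistic velocity addition: u = (u' + v)/(1 + u'v/c²)
= (0.965 + 0.922)/(1 + 0.965×0.922) = 1.887/1.88973 = 0.9986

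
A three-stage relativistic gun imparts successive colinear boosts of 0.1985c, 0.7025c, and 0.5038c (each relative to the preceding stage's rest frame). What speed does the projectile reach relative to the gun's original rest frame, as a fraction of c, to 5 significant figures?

Compose boost 2: (0.7025 + 0.1985)/(1 + 0.7025×0.1985) = 0.90100/1.139446 = 0.7907350
Compose boost 3: (0.5038 + 0.7907350)/(1 + 0.5038×0.7907350) = 1.294535/1.398372 = 0.92574

u ≈ 0.92574c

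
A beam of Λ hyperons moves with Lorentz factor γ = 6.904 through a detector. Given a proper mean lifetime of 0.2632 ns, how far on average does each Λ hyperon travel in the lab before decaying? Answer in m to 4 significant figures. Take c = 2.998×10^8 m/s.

d ≈ 0.5390 m

β = √(1 − 1/γ²) = √(1 − 1/6.904²) = 0.989455
Dilated lifetime: Δt = γτ₀ = 6.904 × 0.2632 ns = 1.81713 ns
d = vΔt = 0.989455c × 1.81713 ns = 2.96638×10^8 m/s × 1.81713×10^-9 s = 0.5390 m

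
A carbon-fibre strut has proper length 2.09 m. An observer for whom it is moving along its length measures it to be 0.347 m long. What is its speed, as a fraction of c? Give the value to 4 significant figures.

γ = L₀/L = 2.09/0.347 = 6.02305
β = √(1 − 1/γ²) = 0.9861

β ≈ 0.9861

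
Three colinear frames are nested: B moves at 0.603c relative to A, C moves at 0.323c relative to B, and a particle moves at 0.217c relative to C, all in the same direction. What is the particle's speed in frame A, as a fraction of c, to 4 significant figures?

u ≈ 0.8492c

Compose boost 2: (0.323 + 0.603)/(1 + 0.323×0.603) = 0.9260/1.19477 = 0.775045
Compose boost 3: (0.217 + 0.775045)/(1 + 0.217×0.775045) = 0.992045/1.16818 = 0.8492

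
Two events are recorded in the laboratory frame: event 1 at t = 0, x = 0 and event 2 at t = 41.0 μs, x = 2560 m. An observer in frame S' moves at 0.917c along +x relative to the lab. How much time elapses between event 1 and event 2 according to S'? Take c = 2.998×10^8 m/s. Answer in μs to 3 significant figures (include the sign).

Δt' ≈ 83.2 μs

γ = 1/√(1 − 0.917²) = 2.5070
Δt' = γ(Δt − vΔx/c²) = 2.5070 × (41.0 μs − 0.917×2560 m / (2.998×10^8 m/s))
= 2.5070 × (33.170 μs) = 83.2 μs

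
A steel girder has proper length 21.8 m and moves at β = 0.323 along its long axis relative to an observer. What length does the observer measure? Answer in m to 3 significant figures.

L ≈ 20.6 m

γ = 1/√(1 − 0.323²) = 1.0566
Length contraction: L = L₀/γ = 21.8/1.0566 = 20.6 m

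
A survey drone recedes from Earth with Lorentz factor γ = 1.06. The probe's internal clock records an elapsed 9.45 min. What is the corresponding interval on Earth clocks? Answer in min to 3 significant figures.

Δt ≈ 10.0 min

γ = 1.06 (given)
Time dilation: Δt = γτ₀ = 1.06 × 9.45 min = 10.0 min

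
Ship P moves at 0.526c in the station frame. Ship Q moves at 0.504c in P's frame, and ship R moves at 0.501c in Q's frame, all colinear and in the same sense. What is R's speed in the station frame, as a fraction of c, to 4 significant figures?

Compose boost 2: (0.504 + 0.526)/(1 + 0.504×0.526) = 1.030/1.26510 = 0.814162
Compose boost 3: (0.501 + 0.814162)/(1 + 0.501×0.814162) = 1.31516/1.40790 = 0.9341

u ≈ 0.9341c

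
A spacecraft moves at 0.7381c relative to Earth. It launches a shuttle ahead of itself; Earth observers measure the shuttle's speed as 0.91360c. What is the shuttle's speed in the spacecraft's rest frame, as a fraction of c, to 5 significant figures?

u' ≈ 0.53889c

Inverse velocity addition: u' = (u − v)/(1 − uv/c²)
= (0.91360 − 0.7381)/(1 − 0.91360×0.7381) = 0.17550/0.3256718 = 0.53889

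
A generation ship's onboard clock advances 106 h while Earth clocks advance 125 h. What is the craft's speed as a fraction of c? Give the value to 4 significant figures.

γ = Δt/τ₀ = 125/106 = 1.17925
β = √(1 − 1/γ²) = √(1 − 1/1.17925²) = 0.5300

β ≈ 0.5300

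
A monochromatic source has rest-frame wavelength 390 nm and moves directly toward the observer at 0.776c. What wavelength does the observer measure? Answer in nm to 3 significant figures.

Relativistic Doppler: λ_obs = λ_src √((1−β)/(1+β))
= 390 × √(0.22400/1.7760) = 390 × 0.35514 = 139 nm

λ_obs ≈ 139 nm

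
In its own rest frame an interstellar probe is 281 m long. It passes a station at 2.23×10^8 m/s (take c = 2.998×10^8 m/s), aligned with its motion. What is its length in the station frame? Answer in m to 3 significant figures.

β = v/c = 2.23×10^8 / 2.998×10^8 = 0.74383
γ = 1/√(1 − 0.74383²) = 1.4962
Length contraction: L = L₀/γ = 281/1.4962 = 188 m

L ≈ 188 m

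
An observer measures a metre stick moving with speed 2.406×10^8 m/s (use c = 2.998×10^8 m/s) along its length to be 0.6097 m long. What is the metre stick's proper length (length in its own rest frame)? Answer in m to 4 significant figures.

β = v/c = 2.406×10^8 / 2.998×10^8 = 0.802535
γ = 1/√(1 − 0.802535²) = 1.67615
L₀ = γL = 1.67615 × 0.6097 = 1.022 m

L₀ ≈ 1.022 m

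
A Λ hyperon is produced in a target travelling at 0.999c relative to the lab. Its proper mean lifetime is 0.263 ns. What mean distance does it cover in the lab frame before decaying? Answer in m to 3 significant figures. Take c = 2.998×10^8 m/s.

γ = 1/√(1 − 0.999²) = 22.366
Dilated lifetime: Δt = γτ₀ = 22.366 × 0.263 ns = 5.8823 ns
d = vΔt = 0.999c × 5.8823 ns = 2.9950×10^8 m/s × 5.8823×10^-9 s = 1.76 m

d ≈ 1.76 m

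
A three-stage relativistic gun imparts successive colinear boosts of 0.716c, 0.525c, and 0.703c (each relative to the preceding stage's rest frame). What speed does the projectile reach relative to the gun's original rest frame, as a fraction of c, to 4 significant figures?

Compose boost 2: (0.525 + 0.716)/(1 + 0.525×0.716) = 1.241/1.37590 = 0.901955
Compose boost 3: (0.703 + 0.901955)/(1 + 0.703×0.901955) = 1.60496/1.63407 = 0.9822

u ≈ 0.9822c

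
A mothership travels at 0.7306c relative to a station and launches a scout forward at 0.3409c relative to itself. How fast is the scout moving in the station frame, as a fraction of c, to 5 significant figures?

u ≈ 0.85784c

Compose boost 2: (0.3409 + 0.7306)/(1 + 0.3409×0.7306) = 1.0715/1.249062 = 0.85784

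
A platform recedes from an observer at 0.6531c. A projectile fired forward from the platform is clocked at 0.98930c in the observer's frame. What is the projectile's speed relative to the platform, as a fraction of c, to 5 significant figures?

Inverse velocity addition: u' = (u − v)/(1 − uv/c²)
= (0.98930 − 0.6531)/(1 − 0.98930×0.6531) = 0.33620/0.3538882 = 0.95002

u' ≈ 0.95002c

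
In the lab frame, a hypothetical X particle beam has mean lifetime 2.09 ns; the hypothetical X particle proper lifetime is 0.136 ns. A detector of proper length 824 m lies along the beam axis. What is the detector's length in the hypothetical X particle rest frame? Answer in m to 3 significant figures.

Time dilation ⇒ γ = Δt/τ₀ = 2.09/0.136 = 15.368
Length contraction: L = L₀/γ = 824/15.368 = 53.6 m

L ≈ 53.6 m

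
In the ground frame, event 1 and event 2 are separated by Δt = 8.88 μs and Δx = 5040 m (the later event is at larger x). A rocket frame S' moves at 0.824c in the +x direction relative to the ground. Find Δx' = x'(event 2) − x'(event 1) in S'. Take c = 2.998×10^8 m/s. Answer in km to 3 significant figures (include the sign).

Δx' ≈ 5.02 km

γ = 1/√(1 − 0.824²) = 1.7649
Δx' = γ(Δx − vΔt) = 1.7649 × (5040 m − 0.824×(2.998×10^8 m/s)×8.88×10^-6 s)
= 1.7649 × (2846.3 m) = 5.02 km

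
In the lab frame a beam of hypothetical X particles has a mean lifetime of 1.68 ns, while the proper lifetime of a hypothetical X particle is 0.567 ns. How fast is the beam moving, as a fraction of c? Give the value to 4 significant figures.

γ = Δt/τ₀ = 1.68/0.567 = 2.96296
β = √(1 − 1/γ²) = √(1 − 1/2.96296²) = 0.9413

β ≈ 0.9413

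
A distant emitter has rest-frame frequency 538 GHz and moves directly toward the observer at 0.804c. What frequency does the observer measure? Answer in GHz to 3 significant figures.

Relativistic Doppler: f_obs = f_src √((1+β)/(1−β))
= 538 × √(1.8040/0.19600) = 538 × 3.0338 = 1630 GHz

f_obs ≈ 1630 GHz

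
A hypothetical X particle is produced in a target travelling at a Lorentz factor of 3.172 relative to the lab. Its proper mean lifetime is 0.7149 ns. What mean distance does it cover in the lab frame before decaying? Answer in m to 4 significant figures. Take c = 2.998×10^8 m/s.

β = √(1 − 1/γ²) = √(1 − 1/3.172²) = 0.949006
Dilated lifetime: Δt = γτ₀ = 3.172 × 0.7149 ns = 2.26766 ns
d = vΔt = 0.949006c × 2.26766 ns = 2.84512×10^8 m/s × 2.26766×10^-9 s = 0.6452 m

d ≈ 0.6452 m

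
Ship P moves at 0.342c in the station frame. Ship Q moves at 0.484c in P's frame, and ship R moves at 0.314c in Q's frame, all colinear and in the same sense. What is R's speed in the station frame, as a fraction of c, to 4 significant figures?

Compose boost 2: (0.484 + 0.342)/(1 + 0.484×0.342) = 0.8260/1.16553 = 0.708692
Compose boost 3: (0.314 + 0.708692)/(1 + 0.314×0.708692) = 1.02269/1.22253 = 0.8365

u ≈ 0.8365c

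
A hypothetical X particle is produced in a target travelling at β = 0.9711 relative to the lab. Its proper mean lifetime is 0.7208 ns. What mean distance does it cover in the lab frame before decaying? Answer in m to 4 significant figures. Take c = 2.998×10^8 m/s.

γ = 1/√(1 − 0.9711²) = 4.18983
Dilated lifetime: Δt = γτ₀ = 4.18983 × 0.7208 ns = 3.02003 ns
d = vΔt = 0.9711c × 3.02003 ns = 2.91136×10^8 m/s × 3.02003×10^-9 s = 0.8792 m

d ≈ 0.8792 m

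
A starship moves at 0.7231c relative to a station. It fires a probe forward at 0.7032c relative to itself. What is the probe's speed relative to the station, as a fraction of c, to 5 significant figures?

Relativistic velocity addition: u = (u' + v)/(1 + u'v/c²)
= (0.7032 + 0.7231)/(1 + 0.7032×0.7231) = 1.4263/1.508484 = 0.94552

u ≈ 0.94552c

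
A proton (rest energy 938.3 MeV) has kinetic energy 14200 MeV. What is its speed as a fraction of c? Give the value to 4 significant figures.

β ≈ 0.9981

γ = 1 + K/(m₀c²) = 1 + 14200/938.3 = 16.1338
β = √(1 − 1/γ²) = 0.9981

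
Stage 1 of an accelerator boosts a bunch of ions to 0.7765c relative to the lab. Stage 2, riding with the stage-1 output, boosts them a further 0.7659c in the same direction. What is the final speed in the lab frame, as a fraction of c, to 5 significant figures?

u ≈ 0.96719c

Compose boost 2: (0.7659 + 0.7765)/(1 + 0.7659×0.7765) = 1.5424/1.594721 = 0.96719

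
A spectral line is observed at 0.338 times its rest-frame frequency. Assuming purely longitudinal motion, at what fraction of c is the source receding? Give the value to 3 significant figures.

f_obs/f_src = √((1−β)/(1+β)) = 0.338  ⇒  (1−β)/(1+β) = 0.11424
β = |1 − D²|/(1 + D²) = |1 − 0.11424|/(1 + 0.11424) = 0.795

β ≈ 0.795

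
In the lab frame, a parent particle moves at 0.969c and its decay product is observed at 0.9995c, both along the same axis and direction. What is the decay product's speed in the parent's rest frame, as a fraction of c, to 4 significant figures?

u' ≈ 0.9687c

Inverse velocity addition: u' = (u − v)/(1 − uv/c²)
= (0.9995 − 0.969)/(1 − 0.9995×0.969) = 0.03050/0.0314845 = 0.9687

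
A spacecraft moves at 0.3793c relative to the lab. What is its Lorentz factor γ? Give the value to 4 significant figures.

γ ≈ 1.081

γ = 1/√(1 − β²) = 1/√(1 − 0.3793²) = 1/√(0.856132) = 1.081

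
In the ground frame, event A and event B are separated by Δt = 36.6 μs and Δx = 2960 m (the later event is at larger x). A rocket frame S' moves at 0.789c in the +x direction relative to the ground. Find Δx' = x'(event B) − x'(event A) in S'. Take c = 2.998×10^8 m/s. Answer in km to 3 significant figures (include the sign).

γ = 1/√(1 − 0.789²) = 1.6276
Δx' = γ(Δx − vΔt) = 1.6276 × (2960 m − 0.789×(2.998×10^8 m/s)×36.6×10^-6 s)
= 1.6276 × (-5697.4 m) = -9.27 km

Δx' ≈ -9.27 km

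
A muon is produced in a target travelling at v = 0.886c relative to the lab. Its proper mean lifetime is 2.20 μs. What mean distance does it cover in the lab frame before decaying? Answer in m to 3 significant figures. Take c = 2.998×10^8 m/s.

d ≈ 1260 m

γ = 1/√(1 − 0.886²) = 2.1566
Dilated lifetime: Δt = γτ₀ = 2.1566 × 2.20 μs = 4.7446 μs
d = vΔt = 0.886c × 4.7446 μs = 2.6562×10^8 m/s × 4.7446×10^-6 s = 1260 m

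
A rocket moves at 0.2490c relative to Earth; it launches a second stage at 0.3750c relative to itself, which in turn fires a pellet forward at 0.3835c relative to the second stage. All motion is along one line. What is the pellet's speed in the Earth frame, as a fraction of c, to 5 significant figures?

Compose boost 2: (0.3750 + 0.2490)/(1 + 0.3750×0.2490) = 0.62400/1.093375 = 0.5707100
Compose boost 3: (0.3835 + 0.5707100)/(1 + 0.3835×0.5707100) = 0.9542100/1.218867 = 0.78287

u ≈ 0.78287c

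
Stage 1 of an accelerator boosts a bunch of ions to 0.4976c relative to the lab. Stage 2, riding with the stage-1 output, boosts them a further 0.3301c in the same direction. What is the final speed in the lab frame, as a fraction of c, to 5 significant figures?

Compose boost 2: (0.3301 + 0.4976)/(1 + 0.3301×0.4976) = 0.82770/1.164258 = 0.71093

u ≈ 0.71093c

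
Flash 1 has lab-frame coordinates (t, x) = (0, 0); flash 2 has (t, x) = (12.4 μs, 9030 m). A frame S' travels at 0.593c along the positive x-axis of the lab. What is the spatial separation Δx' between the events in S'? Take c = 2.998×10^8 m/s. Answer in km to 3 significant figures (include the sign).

γ = 1/√(1 − 0.593²) = 1.2419
Δx' = γ(Δx − vΔt) = 1.2419 × (9030 m − 0.593×(2.998×10^8 m/s)×12.4×10^-6 s)
= 1.2419 × (6825.5 m) = 8.48 km

Δx' ≈ 8.48 km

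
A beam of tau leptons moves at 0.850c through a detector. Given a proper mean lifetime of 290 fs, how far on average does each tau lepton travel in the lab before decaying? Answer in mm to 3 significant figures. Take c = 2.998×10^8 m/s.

d ≈ 0.140 mm

γ = 1/√(1 − 0.850²) = 1.8983
Dilated lifetime: Δt = γτ₀ = 1.8983 × 290 fs = 550.51 fs
d = vΔt = 0.850c × 550.51 fs = 2.5483×10^8 m/s × 5.5051×10^-13 s = 0.140 mm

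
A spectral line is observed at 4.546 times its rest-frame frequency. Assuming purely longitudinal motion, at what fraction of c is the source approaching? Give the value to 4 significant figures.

f_obs/f_src = √((1+β)/(1−β)) = 4.546  ⇒  (1+β)/(1−β) = 20.6661
β = |1 − D²|/(1 + D²) = |1 − 20.6661|/(1 + 20.6661) = 0.9077

β ≈ 0.9077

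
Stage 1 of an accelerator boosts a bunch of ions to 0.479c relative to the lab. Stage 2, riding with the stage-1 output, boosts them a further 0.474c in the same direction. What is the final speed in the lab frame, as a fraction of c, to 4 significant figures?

u ≈ 0.7767c

Compose boost 2: (0.474 + 0.479)/(1 + 0.474×0.479) = 0.9530/1.22705 = 0.7767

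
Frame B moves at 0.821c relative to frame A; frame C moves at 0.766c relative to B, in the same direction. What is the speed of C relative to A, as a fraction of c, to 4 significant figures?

Compose boost 2: (0.766 + 0.821)/(1 + 0.766×0.821) = 1.587/1.62889 = 0.9743

u ≈ 0.9743c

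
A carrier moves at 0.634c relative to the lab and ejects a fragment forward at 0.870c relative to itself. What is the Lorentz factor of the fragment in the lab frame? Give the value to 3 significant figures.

u_lab = (0.870 + 0.634)/(1 + 0.870×0.634) = 1.504/1.55158 = 0.969334
γ = 1/√(1 − 0.969334²) = 4.07

γ ≈ 4.07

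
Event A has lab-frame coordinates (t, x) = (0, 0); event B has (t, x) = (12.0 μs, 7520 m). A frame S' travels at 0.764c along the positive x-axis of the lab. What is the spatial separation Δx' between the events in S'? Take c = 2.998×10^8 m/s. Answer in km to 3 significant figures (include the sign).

γ = 1/√(1 − 0.764²) = 1.5499
Δx' = γ(Δx − vΔt) = 1.5499 × (7520 m − 0.764×(2.998×10^8 m/s)×12.0×10^-6 s)
= 1.5499 × (4771.4 m) = 7.40 km

Δx' ≈ 7.40 km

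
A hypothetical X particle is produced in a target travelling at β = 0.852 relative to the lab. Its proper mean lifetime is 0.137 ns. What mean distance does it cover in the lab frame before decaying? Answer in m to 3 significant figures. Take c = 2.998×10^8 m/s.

γ = 1/√(1 − 0.852²) = 1.9101
Dilated lifetime: Δt = γτ₀ = 1.9101 × 0.137 ns = 0.26168 ns
d = vΔt = 0.852c × 0.26168 ns = 2.5543×10^8 m/s × 2.6168×10^-10 s = 0.0668 m

d ≈ 0.0668 m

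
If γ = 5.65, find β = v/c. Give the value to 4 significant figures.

β = √(1 − 1/γ²) = √(1 − 1/5.65²) = √(0.968674) = 0.9842

β ≈ 0.9842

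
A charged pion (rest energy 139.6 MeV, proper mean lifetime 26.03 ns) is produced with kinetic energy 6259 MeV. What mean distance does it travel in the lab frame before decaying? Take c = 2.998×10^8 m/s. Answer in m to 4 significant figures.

γ = 1 + K/(m₀c²) = 1 + 6259/139.6 = 45.8352
β = √(1 − 1/γ²) = 0.999762
Dilated lifetime: γτ₀ = 45.8352 × 26.03 ns = 1193.09 ns
d = βc·γτ₀ = 0.999762 × (2.998×10^8 m/s) × 1.19309×10^-6 s = 357.6 m

d ≈ 357.6 m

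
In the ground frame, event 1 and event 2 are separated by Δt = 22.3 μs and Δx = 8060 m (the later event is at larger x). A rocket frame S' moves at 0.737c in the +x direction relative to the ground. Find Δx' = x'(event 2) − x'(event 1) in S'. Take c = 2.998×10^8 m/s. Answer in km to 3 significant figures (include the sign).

Δx' ≈ 4.63 km

γ = 1/√(1 − 0.737²) = 1.4795
Δx' = γ(Δx − vΔt) = 1.4795 × (8060 m − 0.737×(2.998×10^8 m/s)×22.3×10^-6 s)
= 1.4795 × (3132.8 m) = 4.63 km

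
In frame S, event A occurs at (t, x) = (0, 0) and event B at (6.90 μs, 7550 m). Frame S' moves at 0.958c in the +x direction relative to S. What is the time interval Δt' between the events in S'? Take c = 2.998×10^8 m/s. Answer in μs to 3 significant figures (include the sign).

γ = 1/√(1 − 0.958²) = 3.4871
Δt' = γ(Δt − vΔx/c²) = 3.4871 × (6.90 μs − 0.958×7550 m / (2.998×10^8 m/s))
= 3.4871 × (-17.226 μs) = -60.1 μs

Δt' ≈ -60.1 μs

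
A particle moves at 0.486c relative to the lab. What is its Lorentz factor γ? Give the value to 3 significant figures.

γ = 1/√(1 − β²) = 1/√(1 − 0.486²) = 1/√(0.76380) = 1.14

γ ≈ 1.14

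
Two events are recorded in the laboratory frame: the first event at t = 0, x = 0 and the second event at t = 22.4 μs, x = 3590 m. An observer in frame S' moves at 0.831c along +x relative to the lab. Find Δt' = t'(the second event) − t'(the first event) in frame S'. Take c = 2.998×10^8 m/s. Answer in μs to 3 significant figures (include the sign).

γ = 1/√(1 − 0.831²) = 1.7977
Δt' = γ(Δt − vΔx/c²) = 1.7977 × (22.4 μs − 0.831×3590 m / (2.998×10^8 m/s))
= 1.7977 × (12.449 μs) = 22.4 μs

Δt' ≈ 22.4 μs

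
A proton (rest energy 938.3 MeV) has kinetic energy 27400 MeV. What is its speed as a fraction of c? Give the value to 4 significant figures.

β ≈ 0.9995

γ = 1 + K/(m₀c²) = 1 + 27400/938.3 = 30.2017
β = √(1 − 1/γ²) = 0.9995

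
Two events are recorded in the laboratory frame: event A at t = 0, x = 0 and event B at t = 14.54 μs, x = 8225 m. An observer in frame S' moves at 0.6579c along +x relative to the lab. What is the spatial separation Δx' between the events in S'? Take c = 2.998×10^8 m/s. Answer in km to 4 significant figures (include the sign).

γ = 1/√(1 − 0.6579²) = 1.32784
Δx' = γ(Δx − vΔt) = 1.32784 × (8225 m − 0.6579×(2.998×10^8 m/s)×14.54×10^-6 s)
= 1.32784 × (5357.15 m) = 7.113 km

Δx' ≈ 7.113 km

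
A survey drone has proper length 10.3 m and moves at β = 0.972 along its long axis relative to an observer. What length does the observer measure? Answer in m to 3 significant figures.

L ≈ 2.42 m

γ = 1/√(1 − 0.972²) = 4.2557
Length contraction: L = L₀/γ = 10.3/4.2557 = 2.42 m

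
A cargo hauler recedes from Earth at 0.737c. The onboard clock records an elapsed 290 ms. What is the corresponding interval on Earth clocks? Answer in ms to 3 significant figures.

γ = 1/√(1 − 0.737²) = 1.4795
Time dilation: Δt = γτ₀ = 1.4795 × 290 ms = 429 ms

Δt ≈ 429 ms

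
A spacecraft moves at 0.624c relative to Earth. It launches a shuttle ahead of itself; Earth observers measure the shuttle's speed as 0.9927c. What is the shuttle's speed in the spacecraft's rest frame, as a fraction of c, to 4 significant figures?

u' ≈ 0.9688c

Inverse velocity addition: u' = (u − v)/(1 − uv/c²)
= (0.9927 − 0.624)/(1 − 0.9927×0.624) = 0.3687/0.380555 = 0.9688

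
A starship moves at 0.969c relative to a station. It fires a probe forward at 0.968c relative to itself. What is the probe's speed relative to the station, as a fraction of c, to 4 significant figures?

u ≈ 0.9995c

Relativistic velocity addition: u = (u' + v)/(1 + u'v/c²)
= (0.968 + 0.969)/(1 + 0.968×0.969) = 1.937/1.93799 = 0.9995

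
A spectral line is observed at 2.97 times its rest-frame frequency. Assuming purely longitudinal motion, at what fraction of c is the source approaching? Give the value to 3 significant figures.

f_obs/f_src = √((1+β)/(1−β)) = 2.97  ⇒  (1+β)/(1−β) = 8.8209
β = |1 − D²|/(1 + D²) = |1 − 8.8209|/(1 + 8.8209) = 0.796

β ≈ 0.796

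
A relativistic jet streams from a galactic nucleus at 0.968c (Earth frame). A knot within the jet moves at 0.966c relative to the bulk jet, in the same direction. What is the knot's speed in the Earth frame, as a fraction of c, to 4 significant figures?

Relativistic velocity addition: u = (u' + v)/(1 + u'v/c²)
= (0.966 + 0.968)/(1 + 0.966×0.968) = 1.934/1.93509 = 0.9994

u ≈ 0.9994c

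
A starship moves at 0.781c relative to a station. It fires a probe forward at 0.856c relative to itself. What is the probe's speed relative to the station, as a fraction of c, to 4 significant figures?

Relativistic velocity addition: u = (u' + v)/(1 + u'v/c²)
= (0.856 + 0.781)/(1 + 0.856×0.781) = 1.637/1.66854 = 0.9811

u ≈ 0.9811c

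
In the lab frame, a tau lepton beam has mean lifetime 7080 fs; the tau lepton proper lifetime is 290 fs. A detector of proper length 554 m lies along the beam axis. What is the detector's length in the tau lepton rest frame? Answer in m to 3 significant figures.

Time dilation ⇒ γ = Δt/τ₀ = 7080/290 = 24.414
Length contraction: L = L₀/γ = 554/24.414 = 22.7 m

L ≈ 22.7 m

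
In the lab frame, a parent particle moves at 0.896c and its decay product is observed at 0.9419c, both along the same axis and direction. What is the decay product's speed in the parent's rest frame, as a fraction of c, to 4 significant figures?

u' ≈ 0.2941c

Inverse velocity addition: u' = (u − v)/(1 − uv/c²)
= (0.9419 − 0.896)/(1 − 0.9419×0.896) = 0.04590/0.156058 = 0.2941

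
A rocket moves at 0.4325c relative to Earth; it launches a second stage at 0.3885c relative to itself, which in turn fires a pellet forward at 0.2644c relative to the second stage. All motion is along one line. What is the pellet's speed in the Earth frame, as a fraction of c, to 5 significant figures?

u ≈ 0.81570c

Compose boost 2: (0.3885 + 0.4325)/(1 + 0.3885×0.4325) = 0.82100/1.168026 = 0.7028952
Compose boost 3: (0.2644 + 0.7028952)/(1 + 0.2644×0.7028952) = 0.9672952/1.185845 = 0.81570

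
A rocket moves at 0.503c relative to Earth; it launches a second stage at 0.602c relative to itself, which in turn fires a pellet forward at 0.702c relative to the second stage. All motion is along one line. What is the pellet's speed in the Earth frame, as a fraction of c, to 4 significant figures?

Compose boost 2: (0.602 + 0.503)/(1 + 0.602×0.503) = 1.105/1.30281 = 0.848169
Compose boost 3: (0.702 + 0.848169)/(1 + 0.702×0.848169) = 1.55017/1.59541 = 0.9716

u ≈ 0.9716c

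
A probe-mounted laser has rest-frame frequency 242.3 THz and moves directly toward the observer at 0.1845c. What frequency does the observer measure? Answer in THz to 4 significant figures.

Relativistic Doppler: f_obs = f_src √((1+β)/(1−β))
= 242.3 × √(1.18450/0.815500) = 242.3 × 1.20519 = 292.0 THz

f_obs ≈ 292.0 THz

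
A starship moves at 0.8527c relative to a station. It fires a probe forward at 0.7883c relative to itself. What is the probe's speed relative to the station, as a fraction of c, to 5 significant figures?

Relativistic velocity addition: u = (u' + v)/(1 + u'v/c²)
= (0.7883 + 0.8527)/(1 + 0.7883×0.8527) = 1.6410/1.672183 = 0.98135

u ≈ 0.98135c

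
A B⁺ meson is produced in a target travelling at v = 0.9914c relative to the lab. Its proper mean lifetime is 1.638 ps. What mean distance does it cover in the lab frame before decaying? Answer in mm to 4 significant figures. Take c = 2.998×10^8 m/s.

γ = 1/√(1 − 0.9914²) = 7.64138
Dilated lifetime: Δt = γτ₀ = 7.64138 × 1.638 ps = 12.5166 ps
d = vΔt = 0.9914c × 12.5166 ps = 2.97222×10^8 m/s × 1.25166×10^-11 s = 3.720 mm

d ≈ 3.720 mm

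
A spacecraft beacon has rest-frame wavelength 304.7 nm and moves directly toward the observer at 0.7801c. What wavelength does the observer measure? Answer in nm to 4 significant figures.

Relativistic Doppler: λ_obs = λ_src √((1−β)/(1+β))
= 304.7 × √(0.219900/1.78010) = 304.7 × 0.351472 = 107.1 nm

λ_obs ≈ 107.1 nm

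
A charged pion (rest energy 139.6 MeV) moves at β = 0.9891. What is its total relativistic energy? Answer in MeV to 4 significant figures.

E ≈ 948.1 MeV

γ = 1/√(1 − 0.9891²) = 6.79139
E = γm₀c² = 6.79139 × 139.6 MeV = 948.1 MeV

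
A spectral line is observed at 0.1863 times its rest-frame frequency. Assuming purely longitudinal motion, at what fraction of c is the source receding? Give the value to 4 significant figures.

β ≈ 0.9329

f_obs/f_src = √((1−β)/(1+β)) = 0.1863  ⇒  (1−β)/(1+β) = 0.0347077
β = |1 − D²|/(1 + D²) = |1 − 0.0347077|/(1 + 0.0347077) = 0.9329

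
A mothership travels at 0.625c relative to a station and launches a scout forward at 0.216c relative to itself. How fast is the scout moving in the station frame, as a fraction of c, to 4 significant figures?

u ≈ 0.7410c

Compose boost 2: (0.216 + 0.625)/(1 + 0.216×0.625) = 0.8410/1.13500 = 0.7410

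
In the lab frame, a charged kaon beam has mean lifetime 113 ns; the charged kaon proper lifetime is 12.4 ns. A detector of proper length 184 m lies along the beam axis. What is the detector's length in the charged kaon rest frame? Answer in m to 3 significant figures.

Time dilation ⇒ γ = Δt/τ₀ = 113/12.4 = 9.1129
Length contraction: L = L₀/γ = 184/9.1129 = 20.2 m

L ≈ 20.2 m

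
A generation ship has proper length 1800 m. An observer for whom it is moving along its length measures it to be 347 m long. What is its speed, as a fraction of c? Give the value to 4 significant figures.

β ≈ 0.9812

γ = L₀/L = 1800/347 = 5.18732
β = √(1 − 1/γ²) = 0.9812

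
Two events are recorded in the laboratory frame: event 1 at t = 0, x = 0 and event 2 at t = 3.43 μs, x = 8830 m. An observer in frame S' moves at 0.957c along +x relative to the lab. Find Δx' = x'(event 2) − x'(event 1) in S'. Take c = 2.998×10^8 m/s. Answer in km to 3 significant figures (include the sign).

γ = 1/√(1 − 0.957²) = 3.4472
Δx' = γ(Δx − vΔt) = 3.4472 × (8830 m − 0.957×(2.998×10^8 m/s)×3.43×10^-6 s)
= 3.4472 × (7845.9 m) = 27.0 km

Δx' ≈ 27.0 km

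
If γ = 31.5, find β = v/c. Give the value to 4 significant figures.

β = √(1 − 1/γ²) = √(1 − 1/31.5²) = √(0.998992) = 0.9995

β ≈ 0.9995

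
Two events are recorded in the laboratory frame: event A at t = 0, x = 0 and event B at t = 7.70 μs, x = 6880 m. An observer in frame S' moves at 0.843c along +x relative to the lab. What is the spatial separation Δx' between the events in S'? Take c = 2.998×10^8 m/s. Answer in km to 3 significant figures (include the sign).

γ = 1/√(1 − 0.843²) = 1.8590
Δx' = γ(Δx − vΔt) = 1.8590 × (6880 m − 0.843×(2.998×10^8 m/s)×7.70×10^-6 s)
= 1.8590 × (4934.0 m) = 9.17 km

Δx' ≈ 9.17 km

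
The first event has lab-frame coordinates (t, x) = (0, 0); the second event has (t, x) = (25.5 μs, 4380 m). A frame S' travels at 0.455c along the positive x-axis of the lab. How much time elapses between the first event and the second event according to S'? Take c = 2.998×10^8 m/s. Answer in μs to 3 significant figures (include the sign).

Δt' ≈ 21.2 μs

γ = 1/√(1 − 0.455²) = 1.1230
Δt' = γ(Δt − vΔx/c²) = 1.1230 × (25.5 μs − 0.455×4380 m / (2.998×10^8 m/s))
= 1.1230 × (18.853 μs) = 21.2 μs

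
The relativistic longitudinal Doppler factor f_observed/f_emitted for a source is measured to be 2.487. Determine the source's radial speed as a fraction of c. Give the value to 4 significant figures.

f_obs/f_src = √((1+β)/(1−β)) = 2.487  ⇒  (1+β)/(1−β) = 6.18517
β = |1 − D²|/(1 + D²) = |1 − 6.18517|/(1 + 6.18517) = 0.7216

β ≈ 0.7216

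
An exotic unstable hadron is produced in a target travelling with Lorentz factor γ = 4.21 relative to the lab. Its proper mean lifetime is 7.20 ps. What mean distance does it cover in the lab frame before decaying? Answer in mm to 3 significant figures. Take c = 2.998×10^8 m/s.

β = √(1 − 1/γ²) = √(1 − 1/4.21²) = 0.97138
Dilated lifetime: Δt = γτ₀ = 4.21 × 7.20 ps = 30.312 ps
d = vΔt = 0.97138c × 30.312 ps = 2.9122×10^8 m/s × 3.0312×10^-11 s = 8.83 mm

d ≈ 8.83 mm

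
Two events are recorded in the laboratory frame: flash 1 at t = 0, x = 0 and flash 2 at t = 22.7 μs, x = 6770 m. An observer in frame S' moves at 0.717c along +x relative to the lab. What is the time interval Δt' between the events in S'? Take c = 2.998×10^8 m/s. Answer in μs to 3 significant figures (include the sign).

γ = 1/√(1 − 0.717²) = 1.4346
Δt' = γ(Δt − vΔx/c²) = 1.4346 × (22.7 μs − 0.717×6770 m / (2.998×10^8 m/s))
= 1.4346 × (6.5089 μs) = 9.34 μs

Δt' ≈ 9.34 μs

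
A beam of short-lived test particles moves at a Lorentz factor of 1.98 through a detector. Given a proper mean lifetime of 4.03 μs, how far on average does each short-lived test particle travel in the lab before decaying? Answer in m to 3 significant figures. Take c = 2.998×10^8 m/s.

β = √(1 − 1/γ²) = √(1 − 1/1.98²) = 0.86309
Dilated lifetime: Δt = γτ₀ = 1.98 × 4.03 μs = 7.9794 μs
d = vΔt = 0.86309c × 7.9794 μs = 2.5875×10^8 m/s × 7.9794×10^-6 s = 2060 m

d ≈ 2060 m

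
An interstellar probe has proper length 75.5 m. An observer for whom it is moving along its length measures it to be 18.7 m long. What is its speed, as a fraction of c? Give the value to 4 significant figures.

β ≈ 0.9688

γ = L₀/L = 75.5/18.7 = 4.03743
β = √(1 − 1/γ²) = 0.9688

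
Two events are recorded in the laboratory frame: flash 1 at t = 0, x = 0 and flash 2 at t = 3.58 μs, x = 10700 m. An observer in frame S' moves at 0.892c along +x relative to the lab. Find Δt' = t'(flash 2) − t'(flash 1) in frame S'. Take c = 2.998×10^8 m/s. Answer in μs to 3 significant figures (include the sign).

Δt' ≈ -62.5 μs

γ = 1/√(1 − 0.892²) = 2.2122
Δt' = γ(Δt − vΔx/c²) = 2.2122 × (3.58 μs − 0.892×10700 m / (2.998×10^8 m/s))
= 2.2122 × (-28.256 μs) = -62.5 μs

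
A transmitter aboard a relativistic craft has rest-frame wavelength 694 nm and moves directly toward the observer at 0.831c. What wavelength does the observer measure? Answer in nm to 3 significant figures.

Relativistic Doppler: λ_obs = λ_src √((1−β)/(1+β))
= 694 × √(0.16900/1.8310) = 694 × 0.30381 = 211 nm

λ_obs ≈ 211 nm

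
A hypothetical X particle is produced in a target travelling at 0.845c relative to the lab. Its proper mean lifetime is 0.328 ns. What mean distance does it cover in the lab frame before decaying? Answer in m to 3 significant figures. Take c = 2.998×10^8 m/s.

γ = 1/√(1 − 0.845²) = 1.8700
Dilated lifetime: Δt = γτ₀ = 1.8700 × 0.328 ns = 0.61335 ns
d = vΔt = 0.845c × 0.61335 ns = 2.5333×10^8 m/s × 6.1335×10^-10 s = 0.155 m

d ≈ 0.155 m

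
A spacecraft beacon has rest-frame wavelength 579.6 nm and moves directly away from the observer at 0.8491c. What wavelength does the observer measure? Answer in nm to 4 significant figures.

λ_obs ≈ 2029 nm

Relativistic Doppler: λ_obs = λ_src √((1+β)/(1−β))
= 579.6 × √(1.84910/0.150900) = 579.6 × 3.50054 = 2029 nm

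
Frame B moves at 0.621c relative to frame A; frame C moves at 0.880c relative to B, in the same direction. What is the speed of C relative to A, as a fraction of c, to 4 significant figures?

Compose boost 2: (0.880 + 0.621)/(1 + 0.880×0.621) = 1.501/1.54648 = 0.9706

u ≈ 0.9706c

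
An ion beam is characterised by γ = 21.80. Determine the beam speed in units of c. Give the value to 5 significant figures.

β = √(1 − 1/γ²) = √(1 − 1/21.80²) = √(0.9978958) = 0.99895

β ≈ 0.99895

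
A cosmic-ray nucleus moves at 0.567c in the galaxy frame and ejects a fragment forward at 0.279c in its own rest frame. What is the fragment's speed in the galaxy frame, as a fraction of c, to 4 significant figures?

u ≈ 0.7304c

Compose boost 2: (0.279 + 0.567)/(1 + 0.279×0.567) = 0.8460/1.15819 = 0.7304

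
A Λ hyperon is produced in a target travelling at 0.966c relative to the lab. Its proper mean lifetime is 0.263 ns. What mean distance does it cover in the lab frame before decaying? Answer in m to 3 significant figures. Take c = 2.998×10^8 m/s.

γ = 1/√(1 − 0.966²) = 3.8678
Dilated lifetime: Δt = γτ₀ = 3.8678 × 0.263 ns = 1.0172 ns
d = vΔt = 0.966c × 1.0172 ns = 2.8961×10^8 m/s × 1.0172×10^-9 s = 0.295 m

d ≈ 0.295 m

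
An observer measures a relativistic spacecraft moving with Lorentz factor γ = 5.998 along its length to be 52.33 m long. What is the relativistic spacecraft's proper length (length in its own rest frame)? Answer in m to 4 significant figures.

L₀ ≈ 313.9 m

γ = 5.998 (given)
L₀ = γL = 5.998 × 52.33 = 313.9 m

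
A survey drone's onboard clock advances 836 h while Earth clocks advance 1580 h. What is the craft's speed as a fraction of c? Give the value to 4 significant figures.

β ≈ 0.8486

γ = Δt/τ₀ = 1580/836 = 1.88995
β = √(1 − 1/γ²) = √(1 − 1/1.88995²) = 0.8486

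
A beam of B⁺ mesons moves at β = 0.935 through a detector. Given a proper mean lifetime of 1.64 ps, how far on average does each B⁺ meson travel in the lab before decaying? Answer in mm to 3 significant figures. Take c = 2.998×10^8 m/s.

γ = 1/√(1 − 0.935²) = 2.8197
Dilated lifetime: Δt = γτ₀ = 2.8197 × 1.64 ps = 4.6243 ps
d = vΔt = 0.935c × 4.6243 ps = 2.8031×10^8 m/s × 4.6243×10^-12 s = 1.30 mm

d ≈ 1.30 mm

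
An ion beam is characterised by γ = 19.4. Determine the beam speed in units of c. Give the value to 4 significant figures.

β = √(1 − 1/γ²) = √(1 − 1/19.4²) = √(0.997343) = 0.9987

β ≈ 0.9987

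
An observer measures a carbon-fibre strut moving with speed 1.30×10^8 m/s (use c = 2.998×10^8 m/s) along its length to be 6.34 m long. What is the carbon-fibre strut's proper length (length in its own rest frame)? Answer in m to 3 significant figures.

L₀ ≈ 7.04 m

β = v/c = 1.30×10^8 / 2.998×10^8 = 0.43362
γ = 1/√(1 − 0.43362²) = 1.1098
L₀ = γL = 1.1098 × 6.34 = 7.04 m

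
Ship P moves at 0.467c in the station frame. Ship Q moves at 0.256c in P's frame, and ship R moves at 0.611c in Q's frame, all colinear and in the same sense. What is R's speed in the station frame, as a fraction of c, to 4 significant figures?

u ≈ 0.9012c

Compose boost 2: (0.256 + 0.467)/(1 + 0.256×0.467) = 0.7230/1.11955 = 0.645794
Compose boost 3: (0.611 + 0.645794)/(1 + 0.611×0.645794) = 1.25679/1.39458 = 0.9012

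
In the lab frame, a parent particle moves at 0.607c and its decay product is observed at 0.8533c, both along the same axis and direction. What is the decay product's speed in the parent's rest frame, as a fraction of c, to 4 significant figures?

u' ≈ 0.5109c

Inverse velocity addition: u' = (u − v)/(1 − uv/c²)
= (0.8533 − 0.607)/(1 − 0.8533×0.607) = 0.2463/0.482047 = 0.5109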